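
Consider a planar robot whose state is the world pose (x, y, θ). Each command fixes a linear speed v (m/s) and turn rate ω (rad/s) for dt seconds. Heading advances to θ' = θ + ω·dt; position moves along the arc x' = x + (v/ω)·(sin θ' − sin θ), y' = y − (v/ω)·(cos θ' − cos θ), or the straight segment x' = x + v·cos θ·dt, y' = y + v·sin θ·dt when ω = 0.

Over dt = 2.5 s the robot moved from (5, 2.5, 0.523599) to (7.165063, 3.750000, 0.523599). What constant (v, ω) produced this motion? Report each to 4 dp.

v = 1.0000, ω = 0.0000

Δθ = 0.523599 − 0.523599 = 0.000000
ω = Δθ/dt = 0.000000/2.5 = 0.0000
ω = 0 → v = (Δx·cos θ + Δy·sin θ)/dt = 1.0000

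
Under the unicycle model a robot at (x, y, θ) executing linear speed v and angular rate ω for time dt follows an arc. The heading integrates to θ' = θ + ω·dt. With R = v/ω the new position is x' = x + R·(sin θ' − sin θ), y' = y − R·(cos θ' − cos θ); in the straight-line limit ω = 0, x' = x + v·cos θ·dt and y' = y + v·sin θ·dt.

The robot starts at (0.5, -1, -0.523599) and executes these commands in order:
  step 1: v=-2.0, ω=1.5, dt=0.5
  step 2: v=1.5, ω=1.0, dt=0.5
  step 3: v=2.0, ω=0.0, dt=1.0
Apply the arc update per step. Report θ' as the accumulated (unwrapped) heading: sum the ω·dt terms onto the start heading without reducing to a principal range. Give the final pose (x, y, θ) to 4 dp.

(1.6887, 0.8133, 0.7264)

step 1: θ'=0.2264 (R=-1.3333) → pose (-0.4660, -0.8554, 0.2264)
step 2: θ'=0.7264 (R=1.5000) → pose (0.1936, -0.5150, 0.7264)
step 3: θ'=0.7264 (straight) → pose (1.6887, 0.8133, 0.7264)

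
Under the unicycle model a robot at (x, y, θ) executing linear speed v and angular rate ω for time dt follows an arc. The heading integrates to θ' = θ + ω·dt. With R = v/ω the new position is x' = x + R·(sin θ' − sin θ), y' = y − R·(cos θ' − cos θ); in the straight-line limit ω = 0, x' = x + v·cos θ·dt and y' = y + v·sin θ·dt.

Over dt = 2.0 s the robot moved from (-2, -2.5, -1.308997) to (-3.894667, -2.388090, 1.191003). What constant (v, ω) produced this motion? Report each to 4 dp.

Δθ = 1.191003 − -1.308997 = 2.500000
ω = Δθ/dt = 2.500000/2.0 = 1.2500
R = Δx/(sin θ' − sin θ) = -1.0000
v = R·ω = -1.0000·1.2500 = -1.2500

v = -1.2500, ω = 1.2500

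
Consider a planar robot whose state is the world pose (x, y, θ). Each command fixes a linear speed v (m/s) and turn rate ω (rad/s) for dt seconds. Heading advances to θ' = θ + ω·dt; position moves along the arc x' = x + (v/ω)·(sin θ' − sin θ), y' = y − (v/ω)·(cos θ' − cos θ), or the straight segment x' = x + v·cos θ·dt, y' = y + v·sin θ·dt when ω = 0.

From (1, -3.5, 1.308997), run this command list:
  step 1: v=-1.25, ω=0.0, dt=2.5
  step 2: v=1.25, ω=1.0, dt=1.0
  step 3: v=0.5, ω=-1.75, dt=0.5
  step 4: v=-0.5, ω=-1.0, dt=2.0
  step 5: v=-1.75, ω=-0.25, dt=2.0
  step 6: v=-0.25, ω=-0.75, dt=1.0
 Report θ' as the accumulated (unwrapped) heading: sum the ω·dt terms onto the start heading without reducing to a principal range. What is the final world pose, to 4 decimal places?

step 1: θ'=1.3090 (straight) → pose (0.1912, -6.5185, 1.3090)
step 2: θ'=2.3090 (R=1.2500) → pose (-0.0916, -5.3538, 2.3090)
step 3: θ'=1.4340 (R=-0.2857) → pose (-0.1633, -5.1226, 1.4340)
step 4: θ'=-0.5660 (R=0.5000) → pose (-0.9268, -5.4764, -0.5660)
step 5: θ'=-1.0660 (R=7.0000) → pose (-3.2999, -2.9534, -1.0660)
step 6: θ'=-1.8160 (R=0.3333) → pose (-3.3315, -2.7113, -1.8160)

(-3.3315, -2.7113, -1.8160)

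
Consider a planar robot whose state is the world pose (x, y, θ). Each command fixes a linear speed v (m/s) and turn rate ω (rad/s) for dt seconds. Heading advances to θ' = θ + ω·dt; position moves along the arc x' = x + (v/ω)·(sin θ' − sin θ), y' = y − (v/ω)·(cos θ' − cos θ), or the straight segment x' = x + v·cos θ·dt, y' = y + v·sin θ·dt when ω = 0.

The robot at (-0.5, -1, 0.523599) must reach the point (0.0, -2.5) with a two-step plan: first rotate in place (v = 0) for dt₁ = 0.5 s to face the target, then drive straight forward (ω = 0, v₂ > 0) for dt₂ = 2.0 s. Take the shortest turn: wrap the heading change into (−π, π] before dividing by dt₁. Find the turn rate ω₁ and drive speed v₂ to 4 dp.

ω₁ = -3.5453, v₂ = 0.7906

heading to target = atan2(-2.5−-1, 0−-0.5) = -1.2490
Δθ = wrap(-1.2490 − 0.5236) = -1.7726; ω₁ = Δθ/dt₁ = -3.5453
distance = √((0−-0.5)² + (-2.5−-1)²) = 1.5811; v₂ = distance/dt₂ = 0.7906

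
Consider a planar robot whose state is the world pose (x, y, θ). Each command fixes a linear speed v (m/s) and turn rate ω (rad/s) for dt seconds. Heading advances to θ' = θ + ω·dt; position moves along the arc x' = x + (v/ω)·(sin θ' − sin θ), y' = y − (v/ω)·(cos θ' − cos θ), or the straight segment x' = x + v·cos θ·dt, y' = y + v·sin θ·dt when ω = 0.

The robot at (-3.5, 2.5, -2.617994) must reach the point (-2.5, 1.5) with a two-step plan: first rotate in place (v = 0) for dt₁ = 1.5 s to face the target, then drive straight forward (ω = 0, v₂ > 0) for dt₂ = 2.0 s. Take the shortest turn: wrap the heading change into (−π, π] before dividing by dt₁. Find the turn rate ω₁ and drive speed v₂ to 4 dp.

heading to target = atan2(1.5−2.5, -2.5−-3.5) = -0.7854
Δθ = wrap(-0.7854 − -2.6180) = 1.8326; ω₁ = Δθ/dt₁ = 1.2217
distance = √((-2.5−-3.5)² + (1.5−2.5)²) = 1.4142; v₂ = distance/dt₂ = 0.7071

ω₁ = 1.2217, v₂ = 0.7071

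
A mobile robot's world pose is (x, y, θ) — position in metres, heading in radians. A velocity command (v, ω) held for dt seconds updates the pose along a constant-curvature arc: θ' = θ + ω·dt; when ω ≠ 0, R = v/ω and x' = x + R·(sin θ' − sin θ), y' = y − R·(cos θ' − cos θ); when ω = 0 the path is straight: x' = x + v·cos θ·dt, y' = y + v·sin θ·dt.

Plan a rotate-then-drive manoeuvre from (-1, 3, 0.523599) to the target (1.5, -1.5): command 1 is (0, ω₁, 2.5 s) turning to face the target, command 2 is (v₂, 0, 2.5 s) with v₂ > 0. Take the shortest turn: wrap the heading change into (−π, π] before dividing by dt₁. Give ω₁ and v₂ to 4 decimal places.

ω₁ = -0.6349, v₂ = 2.0591

heading to target = atan2(-1.5−3, 1.5−-1) = -1.0637
Δθ = wrap(-1.0637 − 0.5236) = -1.5873; ω₁ = Δθ/dt₁ = -0.6349
distance = √((1.5−-1)² + (-1.5−3)²) = 5.1478; v₂ = distance/dt₂ = 2.0591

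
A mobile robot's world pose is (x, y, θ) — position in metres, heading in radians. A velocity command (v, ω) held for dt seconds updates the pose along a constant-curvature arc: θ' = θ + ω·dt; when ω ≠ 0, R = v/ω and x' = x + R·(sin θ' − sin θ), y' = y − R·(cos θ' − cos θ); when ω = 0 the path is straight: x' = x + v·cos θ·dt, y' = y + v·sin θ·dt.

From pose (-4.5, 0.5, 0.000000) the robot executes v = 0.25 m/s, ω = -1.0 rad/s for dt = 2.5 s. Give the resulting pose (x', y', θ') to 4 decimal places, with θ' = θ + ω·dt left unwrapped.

θ' = 0.0000 + -1.0·2.5 = -2.5000
R = v/ω = 0.25/-1.0 = -0.2500
x' = -4.5 + -0.2500·(sin -2.5000 − sin 0.0000) = -4.3504
y' = 0.5 − -0.2500·(cos -2.5000 − cos 0.0000) = 0.0497

(-4.3504, 0.0497, -2.5000)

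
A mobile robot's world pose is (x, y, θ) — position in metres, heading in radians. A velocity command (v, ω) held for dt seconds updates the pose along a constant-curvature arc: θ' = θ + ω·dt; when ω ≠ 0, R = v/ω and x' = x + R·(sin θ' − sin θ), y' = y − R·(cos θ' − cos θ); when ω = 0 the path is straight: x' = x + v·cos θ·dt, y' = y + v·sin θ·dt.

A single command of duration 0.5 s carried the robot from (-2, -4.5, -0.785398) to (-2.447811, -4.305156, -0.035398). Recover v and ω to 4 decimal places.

v = -1.0000, ω = 1.5000

Δθ = -0.035398 − -0.785398 = 0.750000
ω = Δθ/dt = 0.750000/0.5 = 1.5000
R = Δx/(sin θ' − sin θ) = -0.6667
v = R·ω = -0.6667·1.5000 = -1.0000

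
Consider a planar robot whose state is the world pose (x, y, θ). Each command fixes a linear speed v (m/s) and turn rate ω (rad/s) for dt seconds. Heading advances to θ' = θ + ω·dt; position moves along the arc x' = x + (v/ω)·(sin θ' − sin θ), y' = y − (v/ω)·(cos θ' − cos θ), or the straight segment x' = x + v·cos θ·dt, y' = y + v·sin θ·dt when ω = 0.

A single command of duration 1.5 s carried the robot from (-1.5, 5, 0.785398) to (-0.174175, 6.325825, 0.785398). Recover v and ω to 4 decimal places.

v = 1.2500, ω = 0.0000

Δθ = 0.785398 − 0.785398 = 0.000000
ω = Δθ/dt = 0.000000/1.5 = 0.0000
ω = 0 → v = (Δx·cos θ + Δy·sin θ)/dt = 1.2500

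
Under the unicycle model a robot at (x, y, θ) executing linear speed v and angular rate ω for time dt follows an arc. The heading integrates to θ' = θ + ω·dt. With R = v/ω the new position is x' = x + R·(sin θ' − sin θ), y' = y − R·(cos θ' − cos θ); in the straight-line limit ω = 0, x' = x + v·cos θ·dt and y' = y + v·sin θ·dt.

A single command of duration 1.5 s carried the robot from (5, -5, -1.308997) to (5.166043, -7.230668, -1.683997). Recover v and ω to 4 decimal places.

v = 1.5000, ω = -0.2500

Δθ = -1.683997 − -1.308997 = -0.375000
ω = Δθ/dt = -0.375000/1.5 = -0.2500
R = −Δy/(cos θ' − cos θ) = -6.0000
v = R·ω = -6.0000·-0.2500 = 1.5000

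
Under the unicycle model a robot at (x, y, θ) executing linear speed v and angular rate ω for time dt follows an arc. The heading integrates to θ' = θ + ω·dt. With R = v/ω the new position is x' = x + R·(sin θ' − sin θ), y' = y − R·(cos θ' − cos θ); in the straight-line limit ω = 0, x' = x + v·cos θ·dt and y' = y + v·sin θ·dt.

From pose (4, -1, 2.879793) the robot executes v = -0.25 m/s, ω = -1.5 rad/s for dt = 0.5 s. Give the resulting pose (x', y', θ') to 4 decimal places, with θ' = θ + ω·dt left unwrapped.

(4.0982, -1.0726, 2.1298)

θ' = 2.8798 + -1.5·0.5 = 2.1298
R = v/ω = -0.25/-1.5 = 0.1667
x' = 4 + 0.1667·(sin 2.1298 − sin 2.8798) = 4.0982
y' = -1 − 0.1667·(cos 2.1298 − cos 2.8798) = -1.0726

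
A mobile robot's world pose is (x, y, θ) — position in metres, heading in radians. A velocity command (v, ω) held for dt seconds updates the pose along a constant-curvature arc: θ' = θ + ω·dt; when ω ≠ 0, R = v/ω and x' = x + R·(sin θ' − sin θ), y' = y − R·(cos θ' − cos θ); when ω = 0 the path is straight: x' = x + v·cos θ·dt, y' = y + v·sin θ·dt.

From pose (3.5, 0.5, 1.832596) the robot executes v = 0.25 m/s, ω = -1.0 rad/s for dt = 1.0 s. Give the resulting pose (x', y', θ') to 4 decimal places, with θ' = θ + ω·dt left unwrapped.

(3.5566, 0.7329, 0.8326)

θ' = 1.8326 + -1.0·1.0 = 0.8326
R = v/ω = 0.25/-1.0 = -0.2500
x' = 3.5 + -0.2500·(sin 0.8326 − sin 1.8326) = 3.5566
y' = 0.5 − -0.2500·(cos 0.8326 − cos 1.8326) = 0.7329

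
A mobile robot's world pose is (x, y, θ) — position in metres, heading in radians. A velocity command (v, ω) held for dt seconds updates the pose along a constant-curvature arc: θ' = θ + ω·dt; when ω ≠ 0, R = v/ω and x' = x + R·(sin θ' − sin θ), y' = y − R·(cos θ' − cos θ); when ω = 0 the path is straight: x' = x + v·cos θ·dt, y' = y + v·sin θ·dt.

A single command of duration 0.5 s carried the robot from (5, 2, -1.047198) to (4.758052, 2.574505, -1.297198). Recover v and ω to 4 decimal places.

v = -1.2500, ω = -0.5000

Δθ = -1.297198 − -1.047198 = -0.250000
ω = Δθ/dt = -0.250000/0.5 = -0.5000
R = −Δy/(cos θ' − cos θ) = 2.5000
v = R·ω = 2.5000·-0.5000 = -1.2500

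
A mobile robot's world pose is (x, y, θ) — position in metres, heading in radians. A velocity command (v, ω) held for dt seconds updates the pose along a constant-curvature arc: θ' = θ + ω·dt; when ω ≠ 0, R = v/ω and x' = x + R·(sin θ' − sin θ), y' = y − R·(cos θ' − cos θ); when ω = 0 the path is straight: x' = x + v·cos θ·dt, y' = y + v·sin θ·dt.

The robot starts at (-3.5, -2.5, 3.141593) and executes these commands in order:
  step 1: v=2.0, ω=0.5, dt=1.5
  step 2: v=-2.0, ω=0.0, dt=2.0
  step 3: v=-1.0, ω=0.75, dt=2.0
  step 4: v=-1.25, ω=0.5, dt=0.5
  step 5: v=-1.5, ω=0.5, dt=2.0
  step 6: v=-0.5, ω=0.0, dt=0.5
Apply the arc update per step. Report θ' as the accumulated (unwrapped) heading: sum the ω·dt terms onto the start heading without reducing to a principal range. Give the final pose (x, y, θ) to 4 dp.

step 1: θ'=3.8916 (R=4.0000) → pose (-6.2266, -3.5732, 3.8916)
step 2: θ'=3.8916 (straight) → pose (-3.2998, -0.8467, 3.8916)
step 3: θ'=5.3916 (R=-1.3333) → pose (-3.1712, 0.9665, 5.3916)
step 4: θ'=5.6416 (R=-2.5000) → pose (-3.6202, 1.3989, 5.6416)
step 5: θ'=6.6416 (R=-3.0000) → pose (-6.4680, 1.8048, 6.6416)
step 6: θ'=6.6416 (straight) → pose (-6.7021, 1.7171, 6.6416)

(-6.7021, 1.7171, 6.6416)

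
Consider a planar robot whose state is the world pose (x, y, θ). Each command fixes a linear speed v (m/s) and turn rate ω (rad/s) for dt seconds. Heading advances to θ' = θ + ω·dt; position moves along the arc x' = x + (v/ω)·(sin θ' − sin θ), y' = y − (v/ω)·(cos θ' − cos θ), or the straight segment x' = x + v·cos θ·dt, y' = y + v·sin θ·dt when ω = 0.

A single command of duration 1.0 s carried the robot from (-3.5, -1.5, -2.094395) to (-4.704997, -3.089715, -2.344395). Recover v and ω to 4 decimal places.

Δθ = -2.344395 − -2.094395 = -0.250000
ω = Δθ/dt = -0.250000/1.0 = -0.2500
R = −Δy/(cos θ' − cos θ) = -8.0000
v = R·ω = -8.0000·-0.2500 = 2.0000

v = 2.0000, ω = -0.2500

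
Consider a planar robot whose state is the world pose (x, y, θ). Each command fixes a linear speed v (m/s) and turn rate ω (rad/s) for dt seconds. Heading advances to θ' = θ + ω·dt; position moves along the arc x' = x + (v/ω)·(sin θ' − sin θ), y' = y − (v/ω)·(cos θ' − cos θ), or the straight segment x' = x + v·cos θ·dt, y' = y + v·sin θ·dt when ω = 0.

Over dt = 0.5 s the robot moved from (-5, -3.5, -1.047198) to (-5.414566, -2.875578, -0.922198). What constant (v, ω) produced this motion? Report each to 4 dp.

v = -1.5000, ω = 0.2500

Δθ = -0.922198 − -1.047198 = 0.125000
ω = Δθ/dt = 0.125000/0.5 = 0.2500
R = −Δy/(cos θ' − cos θ) = -6.0000
v = R·ω = -6.0000·0.2500 = -1.5000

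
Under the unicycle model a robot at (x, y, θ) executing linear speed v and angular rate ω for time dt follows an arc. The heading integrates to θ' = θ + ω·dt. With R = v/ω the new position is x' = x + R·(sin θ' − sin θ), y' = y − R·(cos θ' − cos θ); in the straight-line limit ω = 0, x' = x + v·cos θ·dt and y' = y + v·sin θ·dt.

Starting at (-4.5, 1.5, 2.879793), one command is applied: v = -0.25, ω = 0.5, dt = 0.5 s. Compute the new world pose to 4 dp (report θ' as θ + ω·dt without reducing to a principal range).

θ' = 2.8798 + 0.5·0.5 = 3.1298
R = v/ω = -0.25/0.5 = -0.5000
x' = -4.5 + -0.5000·(sin 3.1298 − sin 2.8798) = -4.3765
y' = 1.5 − -0.5000·(cos 3.1298 − cos 2.8798) = 1.4830

(-4.3765, 1.4830, 3.1298)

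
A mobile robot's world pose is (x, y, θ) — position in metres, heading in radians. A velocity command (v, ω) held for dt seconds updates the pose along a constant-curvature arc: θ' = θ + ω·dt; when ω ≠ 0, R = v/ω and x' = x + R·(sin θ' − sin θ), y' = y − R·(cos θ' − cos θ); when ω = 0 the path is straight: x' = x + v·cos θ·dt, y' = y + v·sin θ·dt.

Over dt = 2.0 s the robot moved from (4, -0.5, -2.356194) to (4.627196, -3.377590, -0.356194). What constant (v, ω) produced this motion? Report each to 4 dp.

v = 1.7500, ω = 1.0000

Δθ = -0.356194 − -2.356194 = 2.000000
ω = Δθ/dt = 2.000000/2.0 = 1.0000
R = −Δy/(cos θ' − cos θ) = 1.7500
v = R·ω = 1.7500·1.0000 = 1.7500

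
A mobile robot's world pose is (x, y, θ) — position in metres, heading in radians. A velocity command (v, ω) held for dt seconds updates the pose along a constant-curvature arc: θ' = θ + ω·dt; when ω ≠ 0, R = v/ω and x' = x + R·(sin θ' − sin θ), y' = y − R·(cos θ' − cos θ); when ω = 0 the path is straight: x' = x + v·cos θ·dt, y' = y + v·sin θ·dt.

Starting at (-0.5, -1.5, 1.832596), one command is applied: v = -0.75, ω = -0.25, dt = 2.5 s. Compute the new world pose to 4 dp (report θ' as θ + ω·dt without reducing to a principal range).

(-0.5935, -3.3423, 1.2076)

θ' = 1.8326 + -0.25·2.5 = 1.2076
R = v/ω = -0.75/-0.25 = 3.0000
x' = -0.5 + 3.0000·(sin 1.2076 − sin 1.8326) = -0.5935
y' = -1.5 − 3.0000·(cos 1.2076 − cos 1.8326) = -3.3423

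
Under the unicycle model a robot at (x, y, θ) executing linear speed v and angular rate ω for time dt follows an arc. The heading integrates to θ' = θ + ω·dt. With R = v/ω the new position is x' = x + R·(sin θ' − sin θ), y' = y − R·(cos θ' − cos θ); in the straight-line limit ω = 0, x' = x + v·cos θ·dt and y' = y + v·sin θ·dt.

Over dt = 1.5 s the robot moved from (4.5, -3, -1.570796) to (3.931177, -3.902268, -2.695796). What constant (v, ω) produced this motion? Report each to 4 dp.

Δθ = -2.695796 − -1.570796 = -1.125000
ω = Δθ/dt = -1.125000/1.5 = -0.7500
R = −Δy/(cos θ' − cos θ) = -1.0000
v = R·ω = -1.0000·-0.7500 = 0.7500

v = 0.7500, ω = -0.7500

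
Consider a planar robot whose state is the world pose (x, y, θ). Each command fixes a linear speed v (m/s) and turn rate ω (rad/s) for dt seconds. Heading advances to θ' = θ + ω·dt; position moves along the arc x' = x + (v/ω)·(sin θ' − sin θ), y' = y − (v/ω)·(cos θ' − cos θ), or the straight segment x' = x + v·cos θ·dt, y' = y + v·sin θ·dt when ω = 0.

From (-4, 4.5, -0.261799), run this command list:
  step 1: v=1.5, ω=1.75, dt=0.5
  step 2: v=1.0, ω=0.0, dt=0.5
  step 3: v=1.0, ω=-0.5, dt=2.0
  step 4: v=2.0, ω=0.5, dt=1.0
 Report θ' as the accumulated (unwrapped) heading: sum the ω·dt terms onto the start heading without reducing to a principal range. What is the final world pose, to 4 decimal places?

(0.9902, 4.8614, 0.1132)

step 1: θ'=0.6132 (R=0.8571) → pose (-3.2849, 4.6270, 0.6132)
step 2: θ'=0.6132 (straight) → pose (-2.8760, 4.9147, 0.6132)
step 3: θ'=-0.3868 (R=-2.0000) → pose (-0.9705, 5.1313, -0.3868)
step 4: θ'=0.1132 (R=4.0000) → pose (0.9902, 4.8614, 0.1132)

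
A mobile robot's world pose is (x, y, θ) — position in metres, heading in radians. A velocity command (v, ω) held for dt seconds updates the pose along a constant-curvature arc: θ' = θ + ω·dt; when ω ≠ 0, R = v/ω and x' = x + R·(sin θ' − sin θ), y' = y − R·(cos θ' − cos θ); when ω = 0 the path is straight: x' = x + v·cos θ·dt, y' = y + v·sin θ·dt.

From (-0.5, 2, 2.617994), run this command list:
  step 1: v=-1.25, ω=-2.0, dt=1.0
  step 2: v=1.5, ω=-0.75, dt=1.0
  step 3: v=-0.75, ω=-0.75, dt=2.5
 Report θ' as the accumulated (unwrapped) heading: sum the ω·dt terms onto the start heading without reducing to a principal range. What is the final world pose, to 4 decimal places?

(0.1969, 2.7157, -2.0070)

step 1: θ'=0.6180 (R=0.6250) → pose (-0.4504, 0.9493, 0.6180)
step 2: θ'=-0.1320 (R=-2.0000) → pose (0.9717, 1.3018, -0.1320)
step 3: θ'=-2.0070 (R=1.0000) → pose (0.1969, 2.7157, -2.0070)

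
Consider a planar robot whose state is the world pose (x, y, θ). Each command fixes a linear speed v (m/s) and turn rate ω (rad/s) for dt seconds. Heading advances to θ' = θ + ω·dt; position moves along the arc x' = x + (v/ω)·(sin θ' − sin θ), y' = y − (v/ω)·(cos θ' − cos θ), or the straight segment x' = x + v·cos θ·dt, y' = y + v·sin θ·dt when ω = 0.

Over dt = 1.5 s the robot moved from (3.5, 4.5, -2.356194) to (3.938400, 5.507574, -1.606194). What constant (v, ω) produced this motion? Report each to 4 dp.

v = -0.7500, ω = 0.5000

Δθ = -1.606194 − -2.356194 = 0.750000
ω = Δθ/dt = 0.750000/1.5 = 0.5000
R = −Δy/(cos θ' − cos θ) = -1.5000
v = R·ω = -1.5000·0.5000 = -0.7500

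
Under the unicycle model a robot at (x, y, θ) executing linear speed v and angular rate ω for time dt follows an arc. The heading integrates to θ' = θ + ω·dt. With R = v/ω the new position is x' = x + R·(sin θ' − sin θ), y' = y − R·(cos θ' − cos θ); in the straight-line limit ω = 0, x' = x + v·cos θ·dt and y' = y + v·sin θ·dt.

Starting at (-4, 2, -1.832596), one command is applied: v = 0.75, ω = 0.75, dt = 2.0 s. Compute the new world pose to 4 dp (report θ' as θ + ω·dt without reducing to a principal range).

(-3.3606, 0.7960, -0.3326)

θ' = -1.8326 + 0.75·2.0 = -0.3326
R = v/ω = 0.75/0.75 = 1.0000
x' = -4 + 1.0000·(sin -0.3326 − sin -1.8326) = -3.3606
y' = 2 − 1.0000·(cos -0.3326 − cos -1.8326) = 0.7960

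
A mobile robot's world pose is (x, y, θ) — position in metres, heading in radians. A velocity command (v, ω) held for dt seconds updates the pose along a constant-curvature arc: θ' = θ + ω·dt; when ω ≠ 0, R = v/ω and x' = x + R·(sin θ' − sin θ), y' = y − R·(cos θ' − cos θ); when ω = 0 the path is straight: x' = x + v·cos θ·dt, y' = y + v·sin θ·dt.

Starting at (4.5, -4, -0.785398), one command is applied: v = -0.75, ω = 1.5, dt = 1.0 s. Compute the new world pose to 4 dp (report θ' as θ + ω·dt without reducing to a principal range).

(3.8188, -3.9759, 0.7146)

θ' = -0.7854 + 1.5·1.0 = 0.7146
R = v/ω = -0.75/1.5 = -0.5000
x' = 4.5 + -0.5000·(sin 0.7146 − sin -0.7854) = 3.8188
y' = -4 − -0.5000·(cos 0.7146 − cos -0.7854) = -3.9759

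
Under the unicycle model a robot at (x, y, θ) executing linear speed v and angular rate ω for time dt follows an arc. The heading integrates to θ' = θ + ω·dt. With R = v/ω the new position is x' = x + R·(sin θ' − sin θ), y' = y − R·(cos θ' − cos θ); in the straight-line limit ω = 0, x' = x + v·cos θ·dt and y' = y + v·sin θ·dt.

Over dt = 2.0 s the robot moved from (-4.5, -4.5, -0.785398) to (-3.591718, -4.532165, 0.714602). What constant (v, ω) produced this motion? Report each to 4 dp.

v = 0.5000, ω = 0.7500

Δθ = 0.714602 − -0.785398 = 1.500000
ω = Δθ/dt = 1.500000/2.0 = 0.7500
R = Δx/(sin θ' − sin θ) = 0.6667
v = R·ω = 0.6667·0.7500 = 0.5000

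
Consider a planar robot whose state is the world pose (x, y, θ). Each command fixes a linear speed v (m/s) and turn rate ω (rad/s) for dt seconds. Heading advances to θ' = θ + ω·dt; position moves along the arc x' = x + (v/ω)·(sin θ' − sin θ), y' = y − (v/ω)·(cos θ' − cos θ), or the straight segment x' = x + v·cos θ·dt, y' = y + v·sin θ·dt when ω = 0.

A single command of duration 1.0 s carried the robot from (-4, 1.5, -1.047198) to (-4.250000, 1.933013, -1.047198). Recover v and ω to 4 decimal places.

v = -0.5000, ω = 0.0000

Δθ = -1.047198 − -1.047198 = 0.000000
ω = Δθ/dt = 0.000000/1.0 = 0.0000
ω = 0 → v = (Δx·cos θ + Δy·sin θ)/dt = -0.5000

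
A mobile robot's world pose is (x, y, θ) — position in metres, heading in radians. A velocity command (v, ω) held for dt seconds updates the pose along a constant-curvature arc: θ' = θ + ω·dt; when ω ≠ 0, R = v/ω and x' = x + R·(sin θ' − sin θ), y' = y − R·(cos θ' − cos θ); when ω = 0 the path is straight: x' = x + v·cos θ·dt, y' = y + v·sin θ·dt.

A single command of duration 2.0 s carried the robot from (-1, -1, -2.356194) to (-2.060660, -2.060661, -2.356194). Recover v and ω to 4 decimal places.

v = 0.7500, ω = 0.0000

Δθ = -2.356194 − -2.356194 = 0.000000
ω = Δθ/dt = 0.000000/2.0 = 0.0000
ω = 0 → v = (Δx·cos θ + Δy·sin θ)/dt = 0.7500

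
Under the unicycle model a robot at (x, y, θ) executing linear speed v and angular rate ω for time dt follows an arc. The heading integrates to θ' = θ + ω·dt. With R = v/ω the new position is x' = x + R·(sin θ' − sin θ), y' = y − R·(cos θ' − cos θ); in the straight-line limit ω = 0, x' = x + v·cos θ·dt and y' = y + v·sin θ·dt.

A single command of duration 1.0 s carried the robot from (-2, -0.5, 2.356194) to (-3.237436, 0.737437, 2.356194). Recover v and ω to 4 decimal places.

Δθ = 2.356194 − 2.356194 = 0.000000
ω = Δθ/dt = 0.000000/1.0 = 0.0000
ω = 0 → v = (Δx·cos θ + Δy·sin θ)/dt = 1.7500

v = 1.7500, ω = 0.0000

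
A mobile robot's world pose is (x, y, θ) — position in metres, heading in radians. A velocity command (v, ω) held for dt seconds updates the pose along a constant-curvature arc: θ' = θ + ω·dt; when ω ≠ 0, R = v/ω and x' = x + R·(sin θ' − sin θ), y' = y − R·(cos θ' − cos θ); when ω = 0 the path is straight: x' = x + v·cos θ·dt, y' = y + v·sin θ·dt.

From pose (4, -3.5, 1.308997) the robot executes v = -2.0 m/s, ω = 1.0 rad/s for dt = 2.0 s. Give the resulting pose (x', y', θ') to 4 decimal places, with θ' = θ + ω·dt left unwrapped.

(6.2651, -5.9897, 3.3090)

θ' = 1.3090 + 1.0·2.0 = 3.3090
R = v/ω = -2.0/1.0 = -2.0000
x' = 4 + -2.0000·(sin 3.3090 − sin 1.3090) = 6.2651
y' = -3.5 − -2.0000·(cos 3.3090 − cos 1.3090) = -5.9897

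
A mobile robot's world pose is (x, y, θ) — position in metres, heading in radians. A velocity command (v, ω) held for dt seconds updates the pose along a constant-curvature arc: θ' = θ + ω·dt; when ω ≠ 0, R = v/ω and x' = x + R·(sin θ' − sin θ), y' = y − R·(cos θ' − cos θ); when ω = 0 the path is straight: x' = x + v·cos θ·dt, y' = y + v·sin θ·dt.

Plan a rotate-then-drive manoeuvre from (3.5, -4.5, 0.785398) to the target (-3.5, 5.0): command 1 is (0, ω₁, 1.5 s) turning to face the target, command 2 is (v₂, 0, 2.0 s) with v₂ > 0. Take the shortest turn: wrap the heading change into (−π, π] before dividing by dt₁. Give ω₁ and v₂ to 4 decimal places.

heading to target = atan2(5−-4.5, -3.5−3.5) = 2.2058
Δθ = wrap(2.2058 − 0.7854) = 1.4204; ω₁ = Δθ/dt₁ = 0.9470
distance = √((-3.5−3.5)² + (5−-4.5)²) = 11.8004; v₂ = distance/dt₂ = 5.9002

ω₁ = 0.9470, v₂ = 5.9002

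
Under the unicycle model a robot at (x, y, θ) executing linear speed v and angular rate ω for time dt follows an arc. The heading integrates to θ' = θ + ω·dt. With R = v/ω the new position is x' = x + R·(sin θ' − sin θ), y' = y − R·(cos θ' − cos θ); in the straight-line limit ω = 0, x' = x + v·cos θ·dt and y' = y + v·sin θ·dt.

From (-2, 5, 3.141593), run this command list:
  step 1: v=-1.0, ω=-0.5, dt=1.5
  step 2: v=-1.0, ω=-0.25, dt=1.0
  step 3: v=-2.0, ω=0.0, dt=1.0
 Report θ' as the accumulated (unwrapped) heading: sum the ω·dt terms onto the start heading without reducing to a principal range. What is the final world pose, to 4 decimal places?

(1.0832, 2.0149, 2.1416)

step 1: θ'=2.3916 (R=2.0000) → pose (-0.6367, 4.4634, 2.3916)
step 2: θ'=2.1416 (R=4.0000) → pose (0.0026, 3.6978, 2.1416)
step 3: θ'=2.1416 (straight) → pose (1.0832, 2.0149, 2.1416)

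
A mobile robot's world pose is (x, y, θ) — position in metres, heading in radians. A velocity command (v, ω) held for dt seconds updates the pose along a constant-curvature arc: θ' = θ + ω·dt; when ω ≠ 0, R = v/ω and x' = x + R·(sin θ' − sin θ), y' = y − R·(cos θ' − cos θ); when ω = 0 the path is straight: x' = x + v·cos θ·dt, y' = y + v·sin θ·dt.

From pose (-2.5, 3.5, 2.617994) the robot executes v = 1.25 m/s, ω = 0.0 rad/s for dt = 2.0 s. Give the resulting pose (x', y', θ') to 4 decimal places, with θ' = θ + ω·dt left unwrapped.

θ' = 2.6180 + 0.0·2.0 = 2.6180
ω = 0 → straight: x' = -2.5 + 1.25·cos(2.6180)·2.0 = -4.6651
y' = 3.5 + 1.25·sin(2.6180)·2.0 = 4.7500

(-4.6651, 4.7500, 2.6180)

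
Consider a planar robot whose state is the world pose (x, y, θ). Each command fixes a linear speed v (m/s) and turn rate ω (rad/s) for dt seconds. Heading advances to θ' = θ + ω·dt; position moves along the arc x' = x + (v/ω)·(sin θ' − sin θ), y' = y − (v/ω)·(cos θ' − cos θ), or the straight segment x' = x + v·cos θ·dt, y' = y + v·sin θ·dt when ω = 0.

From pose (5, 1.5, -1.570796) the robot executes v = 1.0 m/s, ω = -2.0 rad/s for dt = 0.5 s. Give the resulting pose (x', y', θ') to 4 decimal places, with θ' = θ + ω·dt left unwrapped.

θ' = -1.5708 + -2.0·0.5 = -2.5708
R = v/ω = 1.0/-2.0 = -0.5000
x' = 5 + -0.5000·(sin -2.5708 − sin -1.5708) = 4.7702
y' = 1.5 − -0.5000·(cos -2.5708 − cos -1.5708) = 1.0793

(4.7702, 1.0793, -2.5708)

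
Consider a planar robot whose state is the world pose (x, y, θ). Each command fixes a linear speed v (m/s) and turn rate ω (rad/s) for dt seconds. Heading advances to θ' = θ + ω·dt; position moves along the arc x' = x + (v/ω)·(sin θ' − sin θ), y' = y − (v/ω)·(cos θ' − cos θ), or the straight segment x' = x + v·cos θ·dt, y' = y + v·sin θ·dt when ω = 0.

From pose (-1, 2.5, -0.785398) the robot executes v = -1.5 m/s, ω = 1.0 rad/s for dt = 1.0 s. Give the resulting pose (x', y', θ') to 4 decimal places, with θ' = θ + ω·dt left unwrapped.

θ' = -0.7854 + 1.0·1.0 = 0.2146
R = v/ω = -1.5/1.0 = -1.5000
x' = -1 + -1.5000·(sin 0.2146 − sin -0.7854) = -2.3801
y' = 2.5 − -1.5000·(cos 0.2146 − cos -0.7854) = 2.9049

(-2.3801, 2.9049, 0.2146)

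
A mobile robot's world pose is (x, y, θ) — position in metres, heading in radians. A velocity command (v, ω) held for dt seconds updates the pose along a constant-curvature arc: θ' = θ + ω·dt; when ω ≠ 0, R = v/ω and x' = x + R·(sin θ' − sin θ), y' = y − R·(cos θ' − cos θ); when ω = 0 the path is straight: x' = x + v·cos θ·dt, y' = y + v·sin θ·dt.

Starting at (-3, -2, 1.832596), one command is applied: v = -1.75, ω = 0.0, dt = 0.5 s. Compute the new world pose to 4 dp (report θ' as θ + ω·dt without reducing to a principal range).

θ' = 1.8326 + 0.0·0.5 = 1.8326
ω = 0 → straight: x' = -3 + -1.75·cos(1.8326)·0.5 = -2.7735
y' = -2 + -1.75·sin(1.8326)·0.5 = -2.8452

(-2.7735, -2.8452, 1.8326)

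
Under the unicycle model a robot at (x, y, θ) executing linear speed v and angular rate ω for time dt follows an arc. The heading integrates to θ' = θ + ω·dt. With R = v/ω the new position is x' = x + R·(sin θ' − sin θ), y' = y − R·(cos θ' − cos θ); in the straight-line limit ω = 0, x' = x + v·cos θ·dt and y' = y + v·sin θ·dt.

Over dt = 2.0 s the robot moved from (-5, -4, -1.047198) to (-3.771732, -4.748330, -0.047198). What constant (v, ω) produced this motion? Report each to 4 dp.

v = 0.7500, ω = 0.5000

Δθ = -0.047198 − -1.047198 = 1.000000
ω = Δθ/dt = 1.000000/2.0 = 0.5000
R = Δx/(sin θ' − sin θ) = 1.5000
v = R·ω = 1.5000·0.5000 = 0.7500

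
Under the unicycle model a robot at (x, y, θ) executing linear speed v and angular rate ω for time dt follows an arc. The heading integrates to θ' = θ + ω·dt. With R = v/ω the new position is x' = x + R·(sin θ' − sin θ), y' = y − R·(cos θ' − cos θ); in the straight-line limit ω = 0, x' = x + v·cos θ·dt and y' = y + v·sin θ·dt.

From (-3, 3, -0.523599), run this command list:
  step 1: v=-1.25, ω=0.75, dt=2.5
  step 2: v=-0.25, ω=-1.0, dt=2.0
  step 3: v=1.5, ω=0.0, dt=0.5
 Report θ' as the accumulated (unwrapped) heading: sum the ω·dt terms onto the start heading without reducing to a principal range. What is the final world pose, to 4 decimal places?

(-5.2574, 1.3215, -0.6486)

step 1: θ'=1.3514 (R=-1.6667) → pose (-5.4600, 1.9194, 1.3514)
step 2: θ'=-0.6486 (R=0.2500) → pose (-5.8551, 1.7745, -0.6486)
step 3: θ'=-0.6486 (straight) → pose (-5.2574, 1.3215, -0.6486)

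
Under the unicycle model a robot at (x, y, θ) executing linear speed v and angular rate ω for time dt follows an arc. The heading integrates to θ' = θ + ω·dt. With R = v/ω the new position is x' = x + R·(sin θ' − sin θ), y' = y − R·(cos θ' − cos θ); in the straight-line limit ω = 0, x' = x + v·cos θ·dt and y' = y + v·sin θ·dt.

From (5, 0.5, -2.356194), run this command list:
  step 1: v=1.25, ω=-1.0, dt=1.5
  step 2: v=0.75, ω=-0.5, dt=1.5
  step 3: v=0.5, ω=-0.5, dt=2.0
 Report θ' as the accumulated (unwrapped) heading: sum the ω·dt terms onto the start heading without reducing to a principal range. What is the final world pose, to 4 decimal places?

step 1: θ'=-3.8562 (R=-1.2500) → pose (3.2970, 0.4397, -3.8562)
step 2: θ'=-4.6062 (R=-1.5000) → pose (2.7884, 1.4137, -4.6062)
step 3: θ'=-5.6062 (R=-1.0000) → pose (3.1563, 2.2992, -5.6062)

(3.1563, 2.2992, -5.6062)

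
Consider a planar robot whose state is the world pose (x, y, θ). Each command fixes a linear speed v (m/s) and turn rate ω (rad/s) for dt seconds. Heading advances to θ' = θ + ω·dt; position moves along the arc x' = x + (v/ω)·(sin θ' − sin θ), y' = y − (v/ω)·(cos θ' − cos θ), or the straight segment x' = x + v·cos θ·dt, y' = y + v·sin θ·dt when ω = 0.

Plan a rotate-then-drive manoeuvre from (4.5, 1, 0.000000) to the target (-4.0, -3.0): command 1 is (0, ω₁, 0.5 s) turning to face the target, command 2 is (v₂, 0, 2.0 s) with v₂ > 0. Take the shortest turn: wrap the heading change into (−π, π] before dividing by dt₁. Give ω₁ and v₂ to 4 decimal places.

heading to target = atan2(-3−1, -4−4.5) = -2.7018
Δθ = wrap(-2.7018 − 0.0000) = -2.7018; ω₁ = Δθ/dt₁ = -5.4035
distance = √((-4−4.5)² + (-3−1)²) = 9.3941; v₂ = distance/dt₂ = 4.6971

ω₁ = -5.4035, v₂ = 4.6971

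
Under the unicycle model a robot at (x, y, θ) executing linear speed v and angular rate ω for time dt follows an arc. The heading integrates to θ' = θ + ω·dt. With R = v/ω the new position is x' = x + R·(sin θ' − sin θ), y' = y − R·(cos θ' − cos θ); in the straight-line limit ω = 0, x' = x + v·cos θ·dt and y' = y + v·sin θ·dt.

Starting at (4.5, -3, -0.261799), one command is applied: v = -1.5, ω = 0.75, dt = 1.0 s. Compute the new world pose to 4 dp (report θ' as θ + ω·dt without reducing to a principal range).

θ' = -0.2618 + 0.75·1.0 = 0.4882
R = v/ω = -1.5/0.75 = -2.0000
x' = 4.5 + -2.0000·(sin 0.4882 − sin -0.2618) = 3.0443
y' = -3 − -2.0000·(cos 0.4882 − cos -0.2618) = -3.1655

(3.0443, -3.1655, 0.4882)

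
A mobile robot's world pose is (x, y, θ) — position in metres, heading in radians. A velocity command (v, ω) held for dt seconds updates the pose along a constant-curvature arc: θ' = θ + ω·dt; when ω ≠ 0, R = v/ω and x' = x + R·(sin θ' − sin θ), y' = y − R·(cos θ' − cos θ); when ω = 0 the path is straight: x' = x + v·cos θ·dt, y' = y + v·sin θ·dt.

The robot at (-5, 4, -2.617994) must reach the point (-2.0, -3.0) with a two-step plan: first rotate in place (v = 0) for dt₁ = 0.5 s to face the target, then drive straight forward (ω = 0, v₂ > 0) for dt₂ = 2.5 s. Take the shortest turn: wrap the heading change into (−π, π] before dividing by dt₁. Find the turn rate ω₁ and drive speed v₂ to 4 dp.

heading to target = atan2(-3−4, -2−-5) = -1.1659
Δθ = wrap(-1.1659 − -2.6180) = 1.4521; ω₁ = Δθ/dt₁ = 2.9042
distance = √((-2−-5)² + (-3−4)²) = 7.6158; v₂ = distance/dt₂ = 3.0463

ω₁ = 2.9042, v₂ = 3.0463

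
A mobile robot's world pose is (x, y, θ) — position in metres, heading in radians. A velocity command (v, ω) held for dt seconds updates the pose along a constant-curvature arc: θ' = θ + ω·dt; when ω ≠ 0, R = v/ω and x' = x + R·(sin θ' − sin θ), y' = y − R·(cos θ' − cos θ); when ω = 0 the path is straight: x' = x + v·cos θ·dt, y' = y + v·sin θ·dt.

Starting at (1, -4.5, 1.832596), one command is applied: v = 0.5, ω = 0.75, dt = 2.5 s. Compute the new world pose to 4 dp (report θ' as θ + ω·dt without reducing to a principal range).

(-0.0015, -4.1098, 3.7076)

θ' = 1.8326 + 0.75·2.5 = 3.7076
R = v/ω = 0.5/0.75 = 0.6667
x' = 1 + 0.6667·(sin 3.7076 − sin 1.8326) = -0.0015
y' = -4.5 − 0.6667·(cos 3.7076 − cos 1.8326) = -4.1098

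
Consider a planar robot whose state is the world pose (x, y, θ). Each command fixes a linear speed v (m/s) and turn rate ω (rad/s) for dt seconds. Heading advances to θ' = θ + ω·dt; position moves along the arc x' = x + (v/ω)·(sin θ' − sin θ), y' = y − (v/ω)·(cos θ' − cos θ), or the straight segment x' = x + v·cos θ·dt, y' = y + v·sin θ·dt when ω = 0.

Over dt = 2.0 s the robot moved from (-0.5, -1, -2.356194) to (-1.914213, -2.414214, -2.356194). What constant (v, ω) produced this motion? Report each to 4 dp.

v = 1.0000, ω = 0.0000

Δθ = -2.356194 − -2.356194 = 0.000000
ω = Δθ/dt = 0.000000/2.0 = 0.0000
ω = 0 → v = (Δx·cos θ + Δy·sin θ)/dt = 1.0000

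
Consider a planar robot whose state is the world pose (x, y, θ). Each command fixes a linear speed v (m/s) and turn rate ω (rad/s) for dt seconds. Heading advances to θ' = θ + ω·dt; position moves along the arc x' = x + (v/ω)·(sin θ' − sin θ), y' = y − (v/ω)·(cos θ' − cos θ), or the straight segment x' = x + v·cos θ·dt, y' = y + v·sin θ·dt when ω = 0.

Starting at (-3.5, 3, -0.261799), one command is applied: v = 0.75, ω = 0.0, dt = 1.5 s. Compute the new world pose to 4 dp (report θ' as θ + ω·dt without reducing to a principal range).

θ' = -0.2618 + 0.0·1.5 = -0.2618
ω = 0 → straight: x' = -3.5 + 0.75·cos(-0.2618)·1.5 = -2.4133
y' = 3 + 0.75·sin(-0.2618)·1.5 = 2.7088

(-2.4133, 2.7088, -0.2618)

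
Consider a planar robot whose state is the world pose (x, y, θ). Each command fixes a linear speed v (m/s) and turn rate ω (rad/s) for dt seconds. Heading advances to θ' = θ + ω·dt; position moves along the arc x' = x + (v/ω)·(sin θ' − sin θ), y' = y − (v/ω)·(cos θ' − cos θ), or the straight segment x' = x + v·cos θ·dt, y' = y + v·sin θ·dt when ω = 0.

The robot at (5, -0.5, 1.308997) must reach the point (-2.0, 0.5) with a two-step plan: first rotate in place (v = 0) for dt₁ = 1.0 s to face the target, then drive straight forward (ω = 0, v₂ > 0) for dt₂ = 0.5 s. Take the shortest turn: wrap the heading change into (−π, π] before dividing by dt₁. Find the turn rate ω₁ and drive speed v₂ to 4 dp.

ω₁ = 1.6907, v₂ = 14.1421

heading to target = atan2(0.5−-0.5, -2−5) = 2.9997
Δθ = wrap(2.9997 − 1.3090) = 1.6907; ω₁ = Δθ/dt₁ = 1.6907
distance = √((-2−5)² + (0.5−-0.5)²) = 7.0711; v₂ = distance/dt₂ = 14.1421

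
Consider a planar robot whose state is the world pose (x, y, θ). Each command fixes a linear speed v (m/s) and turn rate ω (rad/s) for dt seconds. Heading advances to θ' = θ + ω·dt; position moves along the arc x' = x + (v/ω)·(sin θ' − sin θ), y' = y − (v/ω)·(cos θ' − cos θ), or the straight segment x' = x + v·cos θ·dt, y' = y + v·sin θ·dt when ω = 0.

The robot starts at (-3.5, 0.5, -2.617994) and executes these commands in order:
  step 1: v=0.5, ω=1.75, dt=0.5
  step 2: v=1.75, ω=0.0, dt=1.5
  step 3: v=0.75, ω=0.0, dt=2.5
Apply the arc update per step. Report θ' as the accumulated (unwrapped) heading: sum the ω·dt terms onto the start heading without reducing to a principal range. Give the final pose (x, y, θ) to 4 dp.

(-4.4097, -4.1319, -1.7430)

step 1: θ'=-1.7430 (R=0.2857) → pose (-3.6386, 0.3015, -1.7430)
step 2: θ'=-1.7430 (straight) → pose (-4.0884, -2.2847, -1.7430)
step 3: θ'=-1.7430 (straight) → pose (-4.4097, -4.1319, -1.7430)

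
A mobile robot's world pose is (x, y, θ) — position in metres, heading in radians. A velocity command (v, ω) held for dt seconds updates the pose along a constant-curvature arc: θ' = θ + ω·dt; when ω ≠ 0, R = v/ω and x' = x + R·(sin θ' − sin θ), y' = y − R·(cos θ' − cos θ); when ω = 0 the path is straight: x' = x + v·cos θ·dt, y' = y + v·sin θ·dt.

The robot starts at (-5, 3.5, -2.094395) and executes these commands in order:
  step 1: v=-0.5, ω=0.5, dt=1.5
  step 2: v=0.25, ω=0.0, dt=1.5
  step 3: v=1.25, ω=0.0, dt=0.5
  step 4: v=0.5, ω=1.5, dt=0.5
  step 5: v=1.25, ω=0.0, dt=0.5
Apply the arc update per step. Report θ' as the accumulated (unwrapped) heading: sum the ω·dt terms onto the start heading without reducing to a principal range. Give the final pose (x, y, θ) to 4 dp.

(-4.0111, 2.6986, -0.5944)

step 1: θ'=-1.3444 (R=-1.0000) → pose (-4.8915, 4.2245, -1.3444)
step 2: θ'=-1.3444 (straight) → pose (-4.8074, 3.8590, -1.3444)
step 3: θ'=-1.3444 (straight) → pose (-4.6671, 3.2500, -1.3444)
step 4: θ'=-0.5944 (R=0.3333) → pose (-4.5289, 3.0487, -0.5944)
step 5: θ'=-0.5944 (straight) → pose (-4.0111, 2.6986, -0.5944)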